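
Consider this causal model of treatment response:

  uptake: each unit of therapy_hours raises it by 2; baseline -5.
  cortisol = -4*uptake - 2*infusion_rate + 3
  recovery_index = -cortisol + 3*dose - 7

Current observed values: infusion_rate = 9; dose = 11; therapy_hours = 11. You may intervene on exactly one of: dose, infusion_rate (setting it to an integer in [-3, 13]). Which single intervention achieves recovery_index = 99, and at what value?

set infusion_rate = 4

Intervening on dose: recovery_index = 3*dose + 76. Reaching 99 requires dose = 23/3, not an integer.
Intervening on infusion_rate: with other inputs at their observed values, recovery_index = 2*infusion_rate + 91. Solving for 99 gives infusion_rate = 4, within [-3, 13].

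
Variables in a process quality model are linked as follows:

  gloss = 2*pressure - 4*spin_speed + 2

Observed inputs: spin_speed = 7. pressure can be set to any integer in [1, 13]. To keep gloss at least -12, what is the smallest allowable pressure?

pressure = 7

Substituting into the gloss equation gives gloss = 2*pressure - 26.
Require 2*pressure - 26 ≥ -12, so pressure ≥ 7.
The smallest integer in [1, 13] satisfying this is 7.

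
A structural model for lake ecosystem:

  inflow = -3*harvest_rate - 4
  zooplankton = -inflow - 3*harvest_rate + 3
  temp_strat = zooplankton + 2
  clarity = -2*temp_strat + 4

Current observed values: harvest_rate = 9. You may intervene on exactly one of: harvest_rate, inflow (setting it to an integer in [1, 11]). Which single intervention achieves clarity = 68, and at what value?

set inflow = 10

Intervening on harvest_rate: the paths from harvest_rate to clarity cancel (net effect zero), leaving clarity = -14; 68 is unreachable this way.
Intervening on inflow: with other inputs at their observed values, clarity = 2*inflow + 48. Solving for 68 gives inflow = 10, within [1, 11].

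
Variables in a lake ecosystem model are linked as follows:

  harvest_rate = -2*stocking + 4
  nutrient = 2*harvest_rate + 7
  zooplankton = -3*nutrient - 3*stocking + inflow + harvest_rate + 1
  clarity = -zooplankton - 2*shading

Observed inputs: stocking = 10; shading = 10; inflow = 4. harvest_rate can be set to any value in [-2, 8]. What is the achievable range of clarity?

16 to 66

Intervening on harvest_rate fixes its value directly, overriding its dependence on stocking.
Substituting into the zooplankton equation gives zooplankton = -5*harvest_rate - 46.
This gives clarity = 5*harvest_rate + 26.
Linear in harvest_rate, so extremes are at the endpoints: harvest_rate = -2 gives clarity = 16; harvest_rate = 8 gives clarity = 66.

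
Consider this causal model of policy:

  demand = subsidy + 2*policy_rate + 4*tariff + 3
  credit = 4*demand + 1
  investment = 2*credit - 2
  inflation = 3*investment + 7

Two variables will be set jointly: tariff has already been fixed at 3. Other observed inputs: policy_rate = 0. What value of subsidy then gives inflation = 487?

With tariff held at 3:
Substituting into the demand equation gives demand = subsidy + 15.
Substituting into the credit equation gives credit = 4*subsidy + 61.
investment becomes 8*subsidy + 120.
Substituting into the inflation equation gives inflation = 24*subsidy + 367.
Solve 24*subsidy + 367 = 487: subsidy = (487 - 367) / 24 = 5.

subsidy = 5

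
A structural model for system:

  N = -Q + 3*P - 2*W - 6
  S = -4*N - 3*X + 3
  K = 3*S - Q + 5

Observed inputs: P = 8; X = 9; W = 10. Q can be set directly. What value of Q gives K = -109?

Substituting into the N equation gives N = -Q - 2.
This gives S = 4*Q - 16.
This gives K = 11*Q - 43.
Solve 11*Q - 43 = -109: Q = (-109 + 43) / 11 = -6.

Q = -6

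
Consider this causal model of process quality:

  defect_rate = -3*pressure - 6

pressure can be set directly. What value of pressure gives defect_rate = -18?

Solve -3*pressure - 6 = -18: pressure = (-18 + 6) / -3 = 4.

pressure = 4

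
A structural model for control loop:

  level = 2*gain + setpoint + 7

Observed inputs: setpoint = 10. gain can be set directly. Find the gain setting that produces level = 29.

gain = 6

Substituting into the level equation gives level = 2*gain + 17.
Solve 2*gain + 17 = 29: gain = (29 - 17) / 2 = 6.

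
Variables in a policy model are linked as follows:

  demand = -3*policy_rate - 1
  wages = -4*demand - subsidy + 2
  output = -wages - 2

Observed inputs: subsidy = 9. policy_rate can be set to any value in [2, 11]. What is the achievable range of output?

Substituting into the wages equation gives wages = 12*policy_rate - 3.
Substituting into the output equation gives output = -12*policy_rate + 1.
Linear in policy_rate, so extremes are at the endpoints: policy_rate = 2 gives output = -23; policy_rate = 11 gives output = -131.

-131 to -23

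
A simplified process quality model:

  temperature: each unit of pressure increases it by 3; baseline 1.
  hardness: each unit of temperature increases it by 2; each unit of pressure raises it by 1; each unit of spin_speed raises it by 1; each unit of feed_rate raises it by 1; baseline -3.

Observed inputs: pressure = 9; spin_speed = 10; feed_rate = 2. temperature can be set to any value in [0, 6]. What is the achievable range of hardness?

Intervening on temperature fixes its value directly, overriding its dependence on pressure.
Substituting into the hardness equation gives hardness = 2*temperature + 18.
Linear in temperature, so extremes are at the endpoints: temperature = 0 gives hardness = 18; temperature = 6 gives hardness = 30.

18 to 30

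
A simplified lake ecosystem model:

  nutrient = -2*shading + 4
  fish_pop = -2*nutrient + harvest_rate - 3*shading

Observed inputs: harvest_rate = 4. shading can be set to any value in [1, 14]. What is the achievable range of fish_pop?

Substituting into the fish_pop equation gives fish_pop = shading - 4.
Linear in shading, so extremes are at the endpoints: shading = 1 gives fish_pop = -3; shading = 14 gives fish_pop = 10.

-3 to 10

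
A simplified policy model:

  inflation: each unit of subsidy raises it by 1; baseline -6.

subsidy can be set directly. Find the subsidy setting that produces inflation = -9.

Solve subsidy - 6 = -9: subsidy = (-9 + 6) / 1 = -3.

subsidy = -3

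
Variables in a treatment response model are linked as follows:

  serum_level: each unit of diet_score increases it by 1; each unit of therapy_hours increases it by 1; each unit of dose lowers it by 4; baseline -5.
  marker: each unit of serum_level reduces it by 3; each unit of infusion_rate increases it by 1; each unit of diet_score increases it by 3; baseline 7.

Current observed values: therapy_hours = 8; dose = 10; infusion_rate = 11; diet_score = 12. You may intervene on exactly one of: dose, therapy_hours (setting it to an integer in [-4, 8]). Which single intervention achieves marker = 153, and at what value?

set therapy_hours = 0

Intervening on dose: marker = 12*dose + 9. Reaching 153 requires dose = 12, outside [-4, 8].
Intervening on therapy_hours: with other inputs at their observed values, marker = -3*therapy_hours + 153. Solving for 153 gives therapy_hours = 0, within [-4, 8].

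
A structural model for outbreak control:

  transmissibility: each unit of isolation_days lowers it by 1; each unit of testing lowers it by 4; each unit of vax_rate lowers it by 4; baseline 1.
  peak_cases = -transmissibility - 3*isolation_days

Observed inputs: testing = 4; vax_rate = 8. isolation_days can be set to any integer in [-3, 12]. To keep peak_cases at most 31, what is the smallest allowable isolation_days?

Substituting into the transmissibility equation gives transmissibility = -isolation_days - 47.
Substituting into the peak_cases equation gives peak_cases = -2*isolation_days + 47.
Require -2*isolation_days + 47 ≤ 31, so isolation_days ≥ 8.
The smallest integer in [-3, 12] satisfying this is 8.

isolation_days = 8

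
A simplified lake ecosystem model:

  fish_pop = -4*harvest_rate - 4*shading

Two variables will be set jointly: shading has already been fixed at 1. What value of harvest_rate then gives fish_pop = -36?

With shading held at 1:
Substituting into the fish_pop equation gives fish_pop = -4*harvest_rate - 4.
Solve -4*harvest_rate - 4 = -36: harvest_rate = (-36 + 4) / -4 = 8.

harvest_rate = 8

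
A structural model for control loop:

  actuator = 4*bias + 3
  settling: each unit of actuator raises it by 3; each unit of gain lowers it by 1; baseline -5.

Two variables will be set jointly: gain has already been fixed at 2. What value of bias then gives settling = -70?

bias = -6

With gain held at 2:
Substituting into the settling equation gives settling = 12*bias + 2.
Solve 12*bias + 2 = -70: bias = (-70 - 2) / 12 = -6.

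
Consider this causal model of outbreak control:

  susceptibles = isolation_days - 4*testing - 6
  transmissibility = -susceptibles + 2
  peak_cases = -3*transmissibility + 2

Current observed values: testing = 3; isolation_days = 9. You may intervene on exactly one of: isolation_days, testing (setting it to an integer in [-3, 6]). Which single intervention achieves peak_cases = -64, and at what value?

Intervening on isolation_days: with other inputs at their observed values, peak_cases = 3*isolation_days - 58. Solving for -64 gives isolation_days = -2, within [-3, 6].
Intervening on testing: peak_cases = -12*testing + 5. Reaching -64 requires testing = 23/4, not an integer.

set isolation_days = -2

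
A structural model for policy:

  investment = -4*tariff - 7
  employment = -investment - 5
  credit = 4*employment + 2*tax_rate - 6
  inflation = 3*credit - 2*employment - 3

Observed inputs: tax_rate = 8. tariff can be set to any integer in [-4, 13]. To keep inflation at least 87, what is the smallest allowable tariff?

tariff = 1

Substituting into the employment equation gives employment = 4*tariff + 2.
credit becomes 16*tariff + 18.
inflation becomes 40*tariff + 47.
Require 40*tariff + 47 ≥ 87, so tariff ≥ 1.
The smallest integer in [-4, 13] satisfying this is 1.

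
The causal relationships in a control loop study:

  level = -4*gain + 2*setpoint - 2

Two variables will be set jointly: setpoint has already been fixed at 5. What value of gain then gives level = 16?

With setpoint held at 5:
Substituting into the level equation gives level = -4*gain + 8.
Solve -4*gain + 8 = 16: gain = (16 - 8) / -4 = -2.

gain = -2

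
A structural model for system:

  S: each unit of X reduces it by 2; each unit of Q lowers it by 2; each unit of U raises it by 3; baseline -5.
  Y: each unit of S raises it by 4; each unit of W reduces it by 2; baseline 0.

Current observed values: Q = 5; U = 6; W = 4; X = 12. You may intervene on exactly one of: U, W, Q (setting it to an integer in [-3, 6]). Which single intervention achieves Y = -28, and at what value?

set Q = -3

Intervening on U: Y = 12*U - 164. Reaching -28 requires U = 34/3, not an integer.
Intervening on W: Y = -2*W - 84. Reaching -28 requires W = -28, outside [-3, 6].
Intervening on Q: with other inputs at their observed values, Y = -8*Q - 52. Solving for -28 gives Q = -3, within [-3, 6].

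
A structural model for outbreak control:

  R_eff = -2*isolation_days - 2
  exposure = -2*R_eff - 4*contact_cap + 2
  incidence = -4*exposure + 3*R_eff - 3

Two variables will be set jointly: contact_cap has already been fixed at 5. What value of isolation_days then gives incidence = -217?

With contact_cap held at 5:
Substituting into the exposure equation gives exposure = 4*isolation_days - 14.
Substituting into the incidence equation gives incidence = -22*isolation_days + 47.
Solve -22*isolation_days + 47 = -217: isolation_days = (-217 - 47) / -22 = 12.

isolation_days = 12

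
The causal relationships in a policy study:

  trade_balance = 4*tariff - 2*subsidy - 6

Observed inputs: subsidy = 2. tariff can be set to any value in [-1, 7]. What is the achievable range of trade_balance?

Substituting into the trade_balance equation gives trade_balance = 4*tariff - 10.
Linear in tariff, so extremes are at the endpoints: tariff = -1 gives trade_balance = -14; tariff = 7 gives trade_balance = 18.

-14 to 18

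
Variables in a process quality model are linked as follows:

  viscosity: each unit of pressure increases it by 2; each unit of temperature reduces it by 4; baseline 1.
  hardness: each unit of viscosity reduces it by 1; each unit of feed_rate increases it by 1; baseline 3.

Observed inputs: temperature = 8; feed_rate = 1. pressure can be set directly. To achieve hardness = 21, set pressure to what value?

Substituting into the viscosity equation gives viscosity = 2*pressure - 31.
This gives hardness = -2*pressure + 35.
Solve -2*pressure + 35 = 21: pressure = (21 - 35) / -2 = 7.

pressure = 7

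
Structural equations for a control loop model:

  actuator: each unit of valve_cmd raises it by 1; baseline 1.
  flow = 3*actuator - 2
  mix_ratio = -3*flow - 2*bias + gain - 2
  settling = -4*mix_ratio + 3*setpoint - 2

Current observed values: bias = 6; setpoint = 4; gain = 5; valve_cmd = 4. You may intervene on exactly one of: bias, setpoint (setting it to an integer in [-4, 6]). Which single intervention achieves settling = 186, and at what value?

Intervening on bias: with other inputs at their observed values, settling = 8*bias + 154. Solving for 186 gives bias = 4, within [-4, 6].
Intervening on setpoint: settling = 3*setpoint + 190. Reaching 186 requires setpoint = -4/3, not an integer.

set bias = 4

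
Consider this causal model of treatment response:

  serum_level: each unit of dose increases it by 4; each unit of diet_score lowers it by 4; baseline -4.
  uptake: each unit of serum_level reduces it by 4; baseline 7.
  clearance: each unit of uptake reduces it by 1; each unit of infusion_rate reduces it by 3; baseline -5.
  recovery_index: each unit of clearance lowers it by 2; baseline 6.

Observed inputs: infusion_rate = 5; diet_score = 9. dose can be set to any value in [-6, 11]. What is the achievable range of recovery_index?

28 to 572

Substituting into the serum_level equation gives serum_level = 4*dose - 40.
So uptake = -16*dose + 167.
So clearance = 16*dose - 187.
Substituting into the recovery_index equation gives recovery_index = -32*dose + 380.
Linear in dose, so extremes are at the endpoints: dose = -6 gives recovery_index = 572; dose = 11 gives recovery_index = 28.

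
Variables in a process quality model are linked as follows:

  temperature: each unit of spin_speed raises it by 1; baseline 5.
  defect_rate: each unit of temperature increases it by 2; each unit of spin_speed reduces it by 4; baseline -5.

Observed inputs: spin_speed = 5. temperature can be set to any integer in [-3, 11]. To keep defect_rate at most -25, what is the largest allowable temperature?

temperature = 0

Intervening on temperature fixes its value directly, overriding its dependence on spin_speed.
Substituting into the defect_rate equation gives defect_rate = 2*temperature - 25.
Require 2*temperature - 25 ≤ -25, so temperature ≤ 0.
The largest integer in [-3, 11] satisfying this is 0.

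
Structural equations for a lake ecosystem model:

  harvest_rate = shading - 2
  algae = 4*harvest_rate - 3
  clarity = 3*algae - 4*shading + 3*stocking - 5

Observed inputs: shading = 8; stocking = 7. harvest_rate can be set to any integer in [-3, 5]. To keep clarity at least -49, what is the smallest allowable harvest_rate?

harvest_rate = -2

Intervening on harvest_rate fixes its value directly, overriding its dependence on shading.
Substituting into the clarity equation gives clarity = 12*harvest_rate - 25.
Require 12*harvest_rate - 25 ≥ -49, so harvest_rate ≥ -2.
The smallest integer in [-3, 5] satisfying this is -2.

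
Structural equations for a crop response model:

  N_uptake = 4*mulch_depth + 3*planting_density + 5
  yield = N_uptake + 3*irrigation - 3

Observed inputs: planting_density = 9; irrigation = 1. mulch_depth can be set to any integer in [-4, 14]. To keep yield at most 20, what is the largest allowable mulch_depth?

Substituting into the N_uptake equation gives N_uptake = 4*mulch_depth + 32.
Substituting into the yield equation gives yield = 4*mulch_depth + 32.
Require 4*mulch_depth + 32 ≤ 20, so mulch_depth ≤ -3.
The largest integer in [-4, 14] satisfying this is -3.

mulch_depth = -3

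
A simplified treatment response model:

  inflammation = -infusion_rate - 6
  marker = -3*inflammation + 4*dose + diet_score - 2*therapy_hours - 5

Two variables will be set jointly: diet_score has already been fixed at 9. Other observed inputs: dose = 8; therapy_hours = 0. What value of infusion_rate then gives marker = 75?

With diet_score held at 9:
Substituting into the marker equation gives marker = 3*infusion_rate + 54.
Solve 3*infusion_rate + 54 = 75: infusion_rate = (75 - 54) / 3 = 7.

infusion_rate = 7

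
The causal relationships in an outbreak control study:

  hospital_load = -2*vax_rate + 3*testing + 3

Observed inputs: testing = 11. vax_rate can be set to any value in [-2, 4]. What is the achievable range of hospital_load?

Substituting into the hospital_load equation gives hospital_load = -2*vax_rate + 36.
Linear in vax_rate, so extremes are at the endpoints: vax_rate = -2 gives hospital_load = 40; vax_rate = 4 gives hospital_load = 28.

28 to 40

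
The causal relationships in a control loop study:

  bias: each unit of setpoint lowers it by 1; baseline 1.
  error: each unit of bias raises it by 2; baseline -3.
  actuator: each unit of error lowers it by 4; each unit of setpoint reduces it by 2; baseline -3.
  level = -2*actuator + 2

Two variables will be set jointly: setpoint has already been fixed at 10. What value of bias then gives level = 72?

With setpoint held at 10:
Intervening on bias fixes its value directly, overriding its dependence on setpoint.
Substituting into the actuator equation gives actuator = -8*bias - 11.
level becomes 16*bias + 24.
Solve 16*bias + 24 = 72: bias = (72 - 24) / 16 = 3.

bias = 3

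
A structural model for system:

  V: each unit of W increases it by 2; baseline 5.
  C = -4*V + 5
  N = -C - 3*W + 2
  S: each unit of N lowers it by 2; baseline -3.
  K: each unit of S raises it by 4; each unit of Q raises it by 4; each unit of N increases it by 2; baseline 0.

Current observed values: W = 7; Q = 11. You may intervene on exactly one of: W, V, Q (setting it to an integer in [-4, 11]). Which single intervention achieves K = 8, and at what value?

set V = 7

Intervening on W: K = -30*W - 70. Reaching 8 requires W = -13/5, not an integer.
Intervening on V: with other inputs at their observed values, K = -24*V + 176. Solving for 8 gives V = 7, within [-4, 11].
Intervening on Q: K = 4*Q - 324. Reaching 8 requires Q = 83, outside [-4, 11].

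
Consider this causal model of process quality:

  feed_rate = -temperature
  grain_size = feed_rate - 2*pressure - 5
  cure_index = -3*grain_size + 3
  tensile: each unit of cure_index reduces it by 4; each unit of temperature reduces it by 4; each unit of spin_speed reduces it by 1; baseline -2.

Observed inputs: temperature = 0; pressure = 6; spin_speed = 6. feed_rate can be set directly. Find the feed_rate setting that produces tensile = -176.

Intervening on feed_rate fixes its value directly, overriding its dependence on temperature.
Substituting into the grain_size equation gives grain_size = feed_rate - 17.
Substituting into the cure_index equation gives cure_index = -3*feed_rate + 54.
Substituting into the tensile equation gives tensile = 12*feed_rate - 224.
Solve 12*feed_rate - 224 = -176: feed_rate = (-176 + 224) / 12 = 4.

feed_rate = 4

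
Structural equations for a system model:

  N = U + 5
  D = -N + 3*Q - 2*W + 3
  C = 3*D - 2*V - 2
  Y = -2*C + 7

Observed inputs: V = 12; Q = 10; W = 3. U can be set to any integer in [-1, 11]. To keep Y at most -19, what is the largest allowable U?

Substituting into the D equation gives D = -U + 22.
C becomes -3*U + 40.
Y becomes 6*U - 73.
Require 6*U - 73 ≤ -19, so U ≤ 9.
The largest integer in [-1, 11] satisfying this is 9.

U = 9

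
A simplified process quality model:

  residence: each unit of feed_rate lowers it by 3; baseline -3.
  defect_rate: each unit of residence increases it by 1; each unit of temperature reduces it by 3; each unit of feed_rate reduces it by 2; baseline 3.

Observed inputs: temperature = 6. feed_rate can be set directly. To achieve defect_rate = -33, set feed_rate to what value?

feed_rate = 3

Substituting into the defect_rate equation gives defect_rate = -5*feed_rate - 18.
Solve -5*feed_rate - 18 = -33: feed_rate = (-33 + 18) / -5 = 3.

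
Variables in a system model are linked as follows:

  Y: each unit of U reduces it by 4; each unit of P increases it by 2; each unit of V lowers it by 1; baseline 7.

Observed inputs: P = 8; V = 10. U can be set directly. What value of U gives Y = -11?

U = 6

Substituting into the Y equation gives Y = -4*U + 13.
Solve -4*U + 13 = -11: U = (-11 - 13) / -4 = 6.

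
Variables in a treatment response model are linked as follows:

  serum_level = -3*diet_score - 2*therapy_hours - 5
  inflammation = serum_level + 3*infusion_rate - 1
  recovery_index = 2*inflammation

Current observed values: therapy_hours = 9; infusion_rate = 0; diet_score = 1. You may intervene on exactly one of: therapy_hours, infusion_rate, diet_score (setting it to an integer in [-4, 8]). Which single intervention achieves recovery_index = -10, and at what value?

Intervening on therapy_hours: with other inputs at their observed values, recovery_index = -4*therapy_hours - 18. Solving for -10 gives therapy_hours = -2, within [-4, 8].
Intervening on infusion_rate: recovery_index = 6*infusion_rate - 54. Reaching -10 requires infusion_rate = 22/3, not an integer.
Intervening on diet_score: recovery_index = -6*diet_score - 48. Reaching -10 requires diet_score = -19/3, not an integer.

set therapy_hours = -2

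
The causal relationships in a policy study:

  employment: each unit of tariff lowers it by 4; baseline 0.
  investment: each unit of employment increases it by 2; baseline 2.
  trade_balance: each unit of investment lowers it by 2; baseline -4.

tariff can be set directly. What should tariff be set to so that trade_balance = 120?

tariff = 8

Substituting into the investment equation gives investment = -8*tariff + 2.
So trade_balance = 16*tariff - 8.
Solve 16*tariff - 8 = 120: tariff = (120 + 8) / 16 = 8.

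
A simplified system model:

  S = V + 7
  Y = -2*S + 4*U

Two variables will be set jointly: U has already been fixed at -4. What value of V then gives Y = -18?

V = -6

With U held at -4:
Substituting into the Y equation gives Y = -2*V - 30.
Solve -2*V - 30 = -18: V = (-18 + 30) / -2 = -6.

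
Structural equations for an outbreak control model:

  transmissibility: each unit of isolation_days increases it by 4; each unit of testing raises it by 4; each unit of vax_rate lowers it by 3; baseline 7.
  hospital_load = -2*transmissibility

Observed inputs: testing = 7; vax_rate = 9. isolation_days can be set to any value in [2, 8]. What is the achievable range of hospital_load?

Substituting into the transmissibility equation gives transmissibility = 4*isolation_days + 8.
Substituting into the hospital_load equation gives hospital_load = -8*isolation_days - 16.
Linear in isolation_days, so extremes are at the endpoints: isolation_days = 2 gives hospital_load = -32; isolation_days = 8 gives hospital_load = -80.

-80 to -32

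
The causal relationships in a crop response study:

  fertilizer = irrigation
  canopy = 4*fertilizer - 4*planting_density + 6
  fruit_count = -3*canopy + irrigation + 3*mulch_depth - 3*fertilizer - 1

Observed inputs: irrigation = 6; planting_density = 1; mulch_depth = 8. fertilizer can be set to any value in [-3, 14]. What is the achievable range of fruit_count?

Intervening on fertilizer fixes its value directly, overriding its dependence on irrigation.
Substituting into the canopy equation gives canopy = 4*fertilizer + 2.
So fruit_count = -15*fertilizer + 23.
Linear in fertilizer, so extremes are at the endpoints: fertilizer = -3 gives fruit_count = 68; fertilizer = 14 gives fruit_count = -187.

-187 to 68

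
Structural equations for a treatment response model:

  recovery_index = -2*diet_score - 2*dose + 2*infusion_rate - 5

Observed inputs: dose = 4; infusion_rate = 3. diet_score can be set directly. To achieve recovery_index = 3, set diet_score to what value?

Substituting into the recovery_index equation gives recovery_index = -2*diet_score - 7.
Solve -2*diet_score - 7 = 3: diet_score = (3 + 7) / -2 = -5.

diet_score = -5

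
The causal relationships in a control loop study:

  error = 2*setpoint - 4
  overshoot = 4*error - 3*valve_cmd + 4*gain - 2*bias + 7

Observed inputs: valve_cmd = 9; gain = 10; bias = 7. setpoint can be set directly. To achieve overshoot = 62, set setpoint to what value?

setpoint = 9

Substituting into the overshoot equation gives overshoot = 8*setpoint - 10.
Solve 8*setpoint - 10 = 62: setpoint = (62 + 10) / 8 = 9.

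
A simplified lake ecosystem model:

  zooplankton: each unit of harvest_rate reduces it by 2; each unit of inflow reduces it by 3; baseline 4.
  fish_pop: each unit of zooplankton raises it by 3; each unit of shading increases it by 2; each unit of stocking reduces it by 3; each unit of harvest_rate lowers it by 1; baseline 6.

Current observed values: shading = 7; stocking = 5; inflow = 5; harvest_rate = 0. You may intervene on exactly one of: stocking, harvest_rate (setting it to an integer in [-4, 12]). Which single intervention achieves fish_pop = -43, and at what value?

set stocking = 10

Intervening on stocking: with other inputs at their observed values, fish_pop = -3*stocking - 13. Solving for -43 gives stocking = 10, within [-4, 12].
Intervening on harvest_rate: fish_pop = -7*harvest_rate - 28. Reaching -43 requires harvest_rate = 15/7, not an integer.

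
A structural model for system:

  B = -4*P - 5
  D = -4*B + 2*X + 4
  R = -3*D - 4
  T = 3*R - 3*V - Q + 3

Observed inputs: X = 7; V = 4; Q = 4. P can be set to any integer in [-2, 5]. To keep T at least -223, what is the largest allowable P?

Substituting into the D equation gives D = 16*P + 38.
Substituting into the R equation gives R = -48*P - 118.
So T = -144*P - 367.
Require -144*P - 367 ≥ -223, so P ≤ -1.
The largest integer in [-2, 5] satisfying this is -1.

P = -1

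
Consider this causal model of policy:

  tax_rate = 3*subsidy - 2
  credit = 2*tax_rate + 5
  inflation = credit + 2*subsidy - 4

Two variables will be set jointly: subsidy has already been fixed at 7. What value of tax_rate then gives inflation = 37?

With subsidy held at 7:
Intervening on tax_rate fixes its value directly, overriding its dependence on subsidy.
Substituting into the inflation equation gives inflation = 2*tax_rate + 15.
Solve 2*tax_rate + 15 = 37: tax_rate = (37 - 15) / 2 = 11.

tax_rate = 11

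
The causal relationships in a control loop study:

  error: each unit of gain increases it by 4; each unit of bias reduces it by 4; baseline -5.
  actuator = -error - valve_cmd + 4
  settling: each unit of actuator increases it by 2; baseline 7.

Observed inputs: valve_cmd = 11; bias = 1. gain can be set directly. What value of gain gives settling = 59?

Substituting into the error equation gives error = 4*gain - 9.
Substituting into the actuator equation gives actuator = -4*gain + 2.
Substituting into the settling equation gives settling = -8*gain + 11.
Solve -8*gain + 11 = 59: gain = (59 - 11) / -8 = -6.

gain = -6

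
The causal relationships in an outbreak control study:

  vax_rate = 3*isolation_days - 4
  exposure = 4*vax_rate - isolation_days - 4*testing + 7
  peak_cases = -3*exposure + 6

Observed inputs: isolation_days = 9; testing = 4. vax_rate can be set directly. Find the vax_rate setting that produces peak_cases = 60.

Intervening on vax_rate fixes its value directly, overriding its dependence on isolation_days.
Substituting into the exposure equation gives exposure = 4*vax_rate - 18.
Substituting into the peak_cases equation gives peak_cases = -12*vax_rate + 60.
Solve -12*vax_rate + 60 = 60: vax_rate = (60 - 60) / -12 = 0.

vax_rate = 0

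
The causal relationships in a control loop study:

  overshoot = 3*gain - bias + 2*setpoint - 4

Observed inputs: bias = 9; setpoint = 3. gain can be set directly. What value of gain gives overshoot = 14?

gain = 7

Substituting into the overshoot equation gives overshoot = 3*gain - 7.
Solve 3*gain - 7 = 14: gain = (14 + 7) / 3 = 7.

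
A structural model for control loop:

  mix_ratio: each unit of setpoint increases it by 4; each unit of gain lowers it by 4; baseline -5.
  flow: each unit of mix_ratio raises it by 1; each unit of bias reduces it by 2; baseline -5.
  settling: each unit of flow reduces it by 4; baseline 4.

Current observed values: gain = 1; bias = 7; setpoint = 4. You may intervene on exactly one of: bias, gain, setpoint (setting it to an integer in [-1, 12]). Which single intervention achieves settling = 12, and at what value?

Intervening on bias: with other inputs at their observed values, settling = 8*bias - 4. Solving for 12 gives bias = 2, within [-1, 12].
Intervening on gain: settling = 16*gain + 36. Reaching 12 requires gain = -3/2, not an integer.
Intervening on setpoint: settling = -16*setpoint + 116. Reaching 12 requires setpoint = 13/2, not an integer.

set bias = 2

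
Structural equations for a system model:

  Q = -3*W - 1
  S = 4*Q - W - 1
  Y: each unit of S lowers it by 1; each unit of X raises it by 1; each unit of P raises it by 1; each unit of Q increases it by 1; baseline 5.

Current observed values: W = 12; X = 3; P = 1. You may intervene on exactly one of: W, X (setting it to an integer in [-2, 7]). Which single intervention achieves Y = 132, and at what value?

set X = 2

Intervening on W: Y = 10*W + 13. Reaching 132 requires W = 119/10, not an integer.
Intervening on X: with other inputs at their observed values, Y = X + 130. Solving for 132 gives X = 2, within [-2, 7].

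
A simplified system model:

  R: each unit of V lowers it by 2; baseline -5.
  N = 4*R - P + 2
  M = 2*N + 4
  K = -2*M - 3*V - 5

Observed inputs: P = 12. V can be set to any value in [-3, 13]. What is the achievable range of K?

Substituting into the N equation gives N = -8*V - 30.
This gives M = -16*V - 56.
K becomes 29*V + 107.
Linear in V, so extremes are at the endpoints: V = -3 gives K = 20; V = 13 gives K = 484.

20 to 484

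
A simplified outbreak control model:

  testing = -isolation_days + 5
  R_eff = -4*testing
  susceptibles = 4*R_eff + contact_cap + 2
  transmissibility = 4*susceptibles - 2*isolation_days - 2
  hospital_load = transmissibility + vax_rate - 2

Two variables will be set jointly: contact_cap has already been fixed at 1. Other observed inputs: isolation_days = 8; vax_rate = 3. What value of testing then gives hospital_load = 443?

With contact_cap held at 1:
Intervening on testing fixes its value directly, overriding its dependence on isolation_days.
Substituting into the susceptibles equation gives susceptibles = -16*testing + 3.
transmissibility becomes -64*testing - 6.
hospital_load becomes -64*testing - 5.
Solve -64*testing - 5 = 443: testing = (443 + 5) / -64 = -7.

testing = -7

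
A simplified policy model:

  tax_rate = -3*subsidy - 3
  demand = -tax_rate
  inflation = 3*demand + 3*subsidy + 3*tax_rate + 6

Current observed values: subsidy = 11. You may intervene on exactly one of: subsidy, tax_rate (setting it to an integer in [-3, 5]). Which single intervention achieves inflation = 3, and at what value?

set subsidy = -1

Intervening on subsidy: with other inputs at their observed values, inflation = 3*subsidy + 6. Solving for 3 gives subsidy = -1, within [-3, 5].
Intervening on tax_rate: the paths from tax_rate to inflation cancel (net effect zero), leaving inflation = 39; 3 is unreachable this way.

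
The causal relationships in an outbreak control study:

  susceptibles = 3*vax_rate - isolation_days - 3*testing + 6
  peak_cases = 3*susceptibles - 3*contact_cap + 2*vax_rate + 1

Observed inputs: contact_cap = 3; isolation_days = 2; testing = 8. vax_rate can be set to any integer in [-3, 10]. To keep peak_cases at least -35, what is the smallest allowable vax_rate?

Substituting into the susceptibles equation gives susceptibles = 3*vax_rate - 20.
So peak_cases = 11*vax_rate - 68.
Require 11*vax_rate - 68 ≥ -35, so vax_rate ≥ 3.
The smallest integer in [-3, 10] satisfying this is 3.

vax_rate = 3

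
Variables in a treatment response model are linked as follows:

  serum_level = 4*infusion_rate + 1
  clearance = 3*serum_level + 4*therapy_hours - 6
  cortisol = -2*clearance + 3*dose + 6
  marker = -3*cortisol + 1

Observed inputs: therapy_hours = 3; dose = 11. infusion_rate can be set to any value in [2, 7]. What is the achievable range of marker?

82 to 442

Substituting into the clearance equation gives clearance = 12*infusion_rate + 9.
So cortisol = -24*infusion_rate + 21.
Substituting into the marker equation gives marker = 72*infusion_rate - 62.
Linear in infusion_rate, so extremes are at the endpoints: infusion_rate = 2 gives marker = 82; infusion_rate = 7 gives marker = 442.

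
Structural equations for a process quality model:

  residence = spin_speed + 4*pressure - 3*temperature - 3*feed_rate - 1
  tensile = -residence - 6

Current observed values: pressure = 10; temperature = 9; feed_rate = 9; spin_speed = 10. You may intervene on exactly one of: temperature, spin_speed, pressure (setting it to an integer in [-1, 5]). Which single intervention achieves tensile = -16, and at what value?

Intervening on temperature: with other inputs at their observed values, tensile = 3*temperature - 28. Solving for -16 gives temperature = 4, within [-1, 5].
Intervening on spin_speed: tensile = -spin_speed + 9. Reaching -16 requires spin_speed = 25, outside [-1, 5].
Intervening on pressure: tensile = -4*pressure + 39. Reaching -16 requires pressure = 55/4, not an integer.

set temperature = 4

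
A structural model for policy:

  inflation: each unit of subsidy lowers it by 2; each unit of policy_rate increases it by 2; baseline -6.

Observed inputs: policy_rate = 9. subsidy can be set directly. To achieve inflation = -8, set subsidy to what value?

Substituting into the inflation equation gives inflation = -2*subsidy + 12.
Solve -2*subsidy + 12 = -8: subsidy = (-8 - 12) / -2 = 10.

subsidy = 10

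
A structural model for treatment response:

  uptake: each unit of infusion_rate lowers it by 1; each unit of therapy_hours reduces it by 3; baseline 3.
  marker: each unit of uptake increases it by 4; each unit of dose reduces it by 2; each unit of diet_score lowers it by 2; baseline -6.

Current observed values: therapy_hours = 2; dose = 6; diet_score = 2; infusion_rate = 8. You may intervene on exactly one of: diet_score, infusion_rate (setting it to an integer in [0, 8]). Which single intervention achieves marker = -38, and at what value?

set infusion_rate = 1

Intervening on diet_score: marker = -2*diet_score - 62. Reaching -38 requires diet_score = -12, outside [0, 8].
Intervening on infusion_rate: with other inputs at their observed values, marker = -4*infusion_rate - 34. Solving for -38 gives infusion_rate = 1, within [0, 8].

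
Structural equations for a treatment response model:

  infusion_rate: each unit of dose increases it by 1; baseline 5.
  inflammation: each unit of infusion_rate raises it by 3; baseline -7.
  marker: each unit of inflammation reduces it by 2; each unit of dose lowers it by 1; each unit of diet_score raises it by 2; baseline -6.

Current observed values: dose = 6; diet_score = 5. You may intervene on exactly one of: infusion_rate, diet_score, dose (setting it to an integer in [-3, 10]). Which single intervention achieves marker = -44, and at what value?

Intervening on infusion_rate: marker = -6*infusion_rate + 12. Reaching -44 requires infusion_rate = 28/3, not an integer.
Intervening on diet_score: with other inputs at their observed values, marker = 2*diet_score - 64. Solving for -44 gives diet_score = 10, within [-3, 10].
Intervening on dose: marker = -7*dose - 12. Reaching -44 requires dose = 32/7, not an integer.

set diet_score = 10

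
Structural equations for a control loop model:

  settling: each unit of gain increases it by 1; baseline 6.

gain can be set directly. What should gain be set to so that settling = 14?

Solve gain + 6 = 14: gain = (14 - 6) / 1 = 8.

gain = 8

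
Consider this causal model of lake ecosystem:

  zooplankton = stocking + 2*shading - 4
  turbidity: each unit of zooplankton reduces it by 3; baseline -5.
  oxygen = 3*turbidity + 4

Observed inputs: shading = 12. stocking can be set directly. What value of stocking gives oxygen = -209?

stocking = 2

Substituting into the zooplankton equation gives zooplankton = stocking + 20.
turbidity becomes -3*stocking - 65.
Substituting into the oxygen equation gives oxygen = -9*stocking - 191.
Solve -9*stocking - 191 = -209: stocking = (-209 + 191) / -9 = 2.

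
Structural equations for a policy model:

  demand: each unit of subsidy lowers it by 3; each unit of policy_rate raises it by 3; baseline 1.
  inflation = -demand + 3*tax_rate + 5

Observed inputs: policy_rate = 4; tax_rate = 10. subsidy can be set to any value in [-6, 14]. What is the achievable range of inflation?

4 to 64

Substituting into the demand equation gives demand = -3*subsidy + 13.
This gives inflation = 3*subsidy + 22.
Linear in subsidy, so extremes are at the endpoints: subsidy = -6 gives inflation = 4; subsidy = 14 gives inflation = 64.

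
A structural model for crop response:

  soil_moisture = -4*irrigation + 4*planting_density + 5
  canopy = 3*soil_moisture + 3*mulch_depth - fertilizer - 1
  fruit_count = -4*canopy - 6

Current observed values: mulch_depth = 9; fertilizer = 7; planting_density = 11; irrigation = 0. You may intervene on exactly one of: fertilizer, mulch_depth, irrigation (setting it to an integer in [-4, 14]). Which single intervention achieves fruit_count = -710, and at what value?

Intervening on fertilizer: with other inputs at their observed values, fruit_count = 4*fertilizer - 698. Solving for -710 gives fertilizer = -3, within [-4, 14].
Intervening on mulch_depth: fruit_count = -12*mulch_depth - 562. Reaching -710 requires mulch_depth = 37/3, not an integer.
Intervening on irrigation: fruit_count = 48*irrigation - 670. Reaching -710 requires irrigation = -5/6, not an integer.

set fertilizer = -3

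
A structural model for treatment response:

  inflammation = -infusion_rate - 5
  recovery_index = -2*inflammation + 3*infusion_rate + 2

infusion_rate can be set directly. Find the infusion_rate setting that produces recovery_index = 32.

Substituting into the recovery_index equation gives recovery_index = 5*infusion_rate + 12.
Solve 5*infusion_rate + 12 = 32: infusion_rate = (32 - 12) / 5 = 4.

infusion_rate = 4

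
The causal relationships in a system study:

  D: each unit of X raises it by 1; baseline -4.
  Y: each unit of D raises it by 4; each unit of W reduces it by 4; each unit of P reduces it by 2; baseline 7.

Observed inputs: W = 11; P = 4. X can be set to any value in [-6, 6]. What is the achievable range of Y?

Substituting into the Y equation gives Y = 4*X - 61.
Linear in X, so extremes are at the endpoints: X = -6 gives Y = -85; X = 6 gives Y = -37.

-85 to -37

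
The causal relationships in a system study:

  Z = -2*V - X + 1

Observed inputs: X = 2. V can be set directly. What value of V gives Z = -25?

V = 12

Substituting into the Z equation gives Z = -2*V - 1.
Solve -2*V - 1 = -25: V = (-25 + 1) / -2 = 12.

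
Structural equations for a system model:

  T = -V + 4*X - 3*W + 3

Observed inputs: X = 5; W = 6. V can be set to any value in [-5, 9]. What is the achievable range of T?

Substituting into the T equation gives T = -V + 5.
Linear in V, so extremes are at the endpoints: V = -5 gives T = 10; V = 9 gives T = -4.

-4 to 10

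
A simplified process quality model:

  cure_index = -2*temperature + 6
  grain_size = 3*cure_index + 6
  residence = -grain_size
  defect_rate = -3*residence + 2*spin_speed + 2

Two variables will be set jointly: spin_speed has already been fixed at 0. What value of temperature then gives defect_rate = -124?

With spin_speed held at 0:
Substituting into the grain_size equation gives grain_size = -6*temperature + 24.
Substituting into the residence equation gives residence = 6*temperature - 24.
Substituting into the defect_rate equation gives defect_rate = -18*temperature + 74.
Solve -18*temperature + 74 = -124: temperature = (-124 - 74) / -18 = 11.

temperature = 11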